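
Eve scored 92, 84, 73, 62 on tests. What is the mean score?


Add the scores:
92 + 84 + 73 + 62 = 311
Divide by the number of tests:
311 / 4 = 77.75

77.75


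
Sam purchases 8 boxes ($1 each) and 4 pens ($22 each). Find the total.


Cost of boxes:
8 x $1 = $8
Cost of pens:
4 x $22 = $88
Add both:
$8 + $88 = $96

$96


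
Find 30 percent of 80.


Convert percentage to decimal:
30% = 0.3
Multiply:
80 x 0.3 = 24

24


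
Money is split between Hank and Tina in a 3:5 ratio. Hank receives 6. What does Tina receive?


Find the multiplier:
6 / 3 = 2
Apply to Tina's share:
5 x 2 = 10

10


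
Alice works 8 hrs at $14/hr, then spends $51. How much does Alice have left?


Calculate earnings:
8 x $14 = $112
Subtract spending:
$112 - $51 = $61

$61


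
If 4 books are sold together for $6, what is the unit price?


Total cost: $6
Number of items: 4
Unit price: $6 / 4 = $1.50

$1.50


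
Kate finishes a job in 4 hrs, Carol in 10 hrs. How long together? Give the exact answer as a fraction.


Kate's rate: 1/4 of the job per hour
Carol's rate: 1/10 of the job per hour
Combined rate: 1/4 + 1/10 = 7/20 per hour
Time = 1 / (7/20) = 20/7 hours (≈ 2.86 hours)

20/7 hours


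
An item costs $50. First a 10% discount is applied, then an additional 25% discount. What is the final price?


First discount:
10% of $50 = $5
Price after first discount:
$50 - $5 = $45
Second discount:
25% of $45 = $11.25
Final price:
$45 - $11.25 = $33.75

$33.75


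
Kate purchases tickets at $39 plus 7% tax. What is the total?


Calculate the tax:
7% of $39 = $2.73
Add tax to price:
$39 + $2.73 = $41.73

$41.73


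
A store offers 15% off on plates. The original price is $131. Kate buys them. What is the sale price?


Calculate the discount amount:
15% of $131 = $19.65
Subtract from original:
$131 - $19.65 = $111.35

$111.35


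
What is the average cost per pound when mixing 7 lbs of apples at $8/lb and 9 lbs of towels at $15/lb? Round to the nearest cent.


Cost of apples:
7 x $8 = $56
Cost of towels:
9 x $15 = $135
Total cost: $56 + $135 = $191
Total weight: 16 lbs
Average: $191 / 16 = $11.9375 ≈ $11.94/lb

$11.94/lb


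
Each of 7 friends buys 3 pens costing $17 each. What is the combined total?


Cost per person:
3 x $17 = $51
Group total:
7 x $51 = $357

$357


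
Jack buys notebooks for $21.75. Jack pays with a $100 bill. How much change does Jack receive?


Start with the amount paid:
$100
Subtract the price:
$100 - $21.75 = $78.25

$78.25


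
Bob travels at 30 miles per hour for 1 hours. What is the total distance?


Use the formula: distance = speed x time
Speed = 30 mph, Time = 1 hours
30 x 1 = 30 miles

30 miles


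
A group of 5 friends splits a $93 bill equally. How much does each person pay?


Total bill: $93
Number of people: 5
Each pays: $93 / 5 = $18.60

$18.60


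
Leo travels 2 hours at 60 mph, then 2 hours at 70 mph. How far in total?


Leg 1 distance:
60 x 2 = 120 miles
Leg 2 distance:
70 x 2 = 140 miles
Total distance:
120 + 140 = 260 miles

260 miles


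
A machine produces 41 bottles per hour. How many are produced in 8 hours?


Production rate: 41 bottles per hour
Time: 8 hours
Total: 41 x 8 = 328 bottles

328 bottles


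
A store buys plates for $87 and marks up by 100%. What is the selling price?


Calculate the markup amount:
100% of $87 = $87
Add to cost:
$87 + $87 = $174

$174


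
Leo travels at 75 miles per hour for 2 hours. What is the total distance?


Use the formula: distance = speed x time
Speed = 75 mph, Time = 2 hours
75 x 2 = 150 miles

150 miles


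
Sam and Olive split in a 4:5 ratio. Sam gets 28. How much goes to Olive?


Find the multiplier:
28 / 4 = 7
Apply to Olive's share:
5 x 7 = 35

35


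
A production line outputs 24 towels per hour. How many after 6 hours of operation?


Production rate: 24 towels per hour
Time: 6 hours
Total: 24 x 6 = 144 towels

144 towels


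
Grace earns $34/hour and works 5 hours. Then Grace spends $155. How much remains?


Calculate earnings:
5 x $34 = $170
Subtract spending:
$170 - $155 = $15

$15


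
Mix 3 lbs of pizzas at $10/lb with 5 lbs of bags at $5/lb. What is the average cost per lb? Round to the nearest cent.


Cost of pizzas:
3 x $10 = $30
Cost of bags:
5 x $5 = $25
Total cost: $30 + $25 = $55
Total weight: 8 lbs
Average: $55 / 8 = $6.875 ≈ $6.88/lb

$6.88/lb


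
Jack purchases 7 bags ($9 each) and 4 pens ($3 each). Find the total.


Cost of bags:
7 x $9 = $63
Cost of pens:
4 x $3 = $12
Add both:
$63 + $12 = $75

$75


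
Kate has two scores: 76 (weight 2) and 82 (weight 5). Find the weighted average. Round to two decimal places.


Weighted sum:
2 x 76 + 5 x 82 = 562
Total weight:
2 + 5 = 7
Weighted average:
562 / 7 = 80.2857... ≈ 80.29

80.29


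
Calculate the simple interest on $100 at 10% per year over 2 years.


Use the formula I = P x R x T / 100
P x R x T = 100 x 10 x 2 = 2000
I = 2000 / 100 = $20

$20


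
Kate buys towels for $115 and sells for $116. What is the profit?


Selling price = $116
Cost price = $115
Profit = selling price - cost price:
Profit = $116 - $115 = $1

$1


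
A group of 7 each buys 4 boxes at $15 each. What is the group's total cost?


Cost per person:
4 x $15 = $60
Group total:
7 x $60 = $420

$420


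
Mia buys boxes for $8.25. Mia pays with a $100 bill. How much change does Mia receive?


Start with the amount paid:
$100
Subtract the price:
$100 - $8.25 = $91.75

$91.75


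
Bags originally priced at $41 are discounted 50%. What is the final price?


Calculate the discount amount:
50% of $41 = $20.50
Subtract from original:
$41 - $20.50 = $20.50

$20.50


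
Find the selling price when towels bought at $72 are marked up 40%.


Calculate the markup amount:
40% of $72 = $28.80
Add to cost:
$72 + $28.80 = $100.80

$100.80


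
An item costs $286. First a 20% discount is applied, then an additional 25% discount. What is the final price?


First discount:
20% of $286 = $57.20
Price after first discount:
$286 - $57.20 = $228.80
Second discount:
25% of $228.80 = $57.20
Final price:
$228.80 - $57.20 = $171.60

$171.60


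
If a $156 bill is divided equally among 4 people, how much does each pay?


Total bill: $156
Number of people: 4
Each pays: $156 / 4 = $39

$39


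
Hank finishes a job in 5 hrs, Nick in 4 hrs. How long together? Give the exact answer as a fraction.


Hank's rate: 1/5 of the job per hour
Nick's rate: 1/4 of the job per hour
Combined rate: 1/5 + 1/4 = 9/20 per hour
Time = 1 / (9/20) = 20/9 hours (≈ 2.22 hours)

20/9 hours


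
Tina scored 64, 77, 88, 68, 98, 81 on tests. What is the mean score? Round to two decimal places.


Add the scores:
64 + 77 + 88 + 68 + 98 + 81 = 476
Divide by the number of tests:
476 / 6 = 79.3333... ≈ 79.33

79.33


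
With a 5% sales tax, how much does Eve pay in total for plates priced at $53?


Calculate the tax:
5% of $53 = $2.65
Add tax to price:
$53 + $2.65 = $55.65

$55.65


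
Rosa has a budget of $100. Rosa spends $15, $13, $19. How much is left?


Add up expenses:
$15 + $13 + $19 = $47
Subtract from budget:
$100 - $47 = $53

$53


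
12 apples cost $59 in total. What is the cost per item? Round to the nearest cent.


Total cost: $59
Number of items: 12
Unit price: $59 / 12 = $4.9166... ≈ $4.92

$4.92


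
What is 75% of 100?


Convert percentage to decimal:
75% = 0.75
Multiply:
100 x 0.75 = 75

75


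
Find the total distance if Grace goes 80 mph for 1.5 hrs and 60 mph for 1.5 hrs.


Leg 1 distance:
80 x 1.5 = 120 miles
Leg 2 distance:
60 x 1.5 = 90 miles
Total distance:
120 + 90 = 210 miles

210 miles


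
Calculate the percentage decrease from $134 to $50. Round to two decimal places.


Find the absolute change:
|50 - 134| = 84
Divide by original and multiply by 100:
84 / 134 x 100 = 62.6865...% ≈ 62.69%

62.69%


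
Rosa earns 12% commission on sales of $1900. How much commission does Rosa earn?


Convert rate to decimal:
12% = 0.12
Multiply by sales:
$1900 x 0.12 = $228

$228


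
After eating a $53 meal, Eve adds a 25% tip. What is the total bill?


Calculate the tip:
25% of $53 = $13.25
Add tip to meal cost:
$53 + $13.25 = $66.25

$66.25


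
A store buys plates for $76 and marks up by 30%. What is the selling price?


Calculate the markup amount:
30% of $76 = $22.80
Add to cost:
$76 + $22.80 = $98.80

$98.80


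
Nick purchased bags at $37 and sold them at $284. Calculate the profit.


Selling price = $284
Cost price = $37
Profit = selling price - cost price:
Profit = $284 - $37 = $247

$247


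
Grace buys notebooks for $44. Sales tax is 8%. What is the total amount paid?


Calculate the tax:
8% of $44 = $3.52
Add tax to price:
$44 + $3.52 = $47.52

$47.52


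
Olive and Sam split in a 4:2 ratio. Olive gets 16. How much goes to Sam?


Find the multiplier:
16 / 4 = 4
Apply to Sam's share:
2 x 4 = 8

8


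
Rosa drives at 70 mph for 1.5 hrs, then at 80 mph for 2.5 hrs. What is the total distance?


Leg 1 distance:
70 x 1.5 = 105 miles
Leg 2 distance:
80 x 2.5 = 200 miles
Total distance:
105 + 200 = 305 miles

305 miles


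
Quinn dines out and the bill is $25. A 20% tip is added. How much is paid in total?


Calculate the tip:
20% of $25 = $5
Add tip to meal cost:
$25 + $5 = $30

$30


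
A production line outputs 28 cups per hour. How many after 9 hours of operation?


Production rate: 28 cups per hour
Time: 9 hours
Total: 28 x 9 = 252 cups

252 cups


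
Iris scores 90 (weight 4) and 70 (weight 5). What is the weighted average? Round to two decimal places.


Weighted sum:
4 x 90 + 5 x 70 = 710
Total weight:
4 + 5 = 9
Weighted average:
710 / 9 = 78.8888... ≈ 78.89

78.89


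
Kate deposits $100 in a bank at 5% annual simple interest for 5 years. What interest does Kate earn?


Use the formula I = P x R x T / 100
P x R x T = 100 x 5 x 5 = 2500
I = 2500 / 100 = $25

$25


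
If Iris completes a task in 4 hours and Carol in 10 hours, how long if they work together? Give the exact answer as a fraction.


Iris's rate: 1/4 of the job per hour
Carol's rate: 1/10 of the job per hour
Combined rate: 1/4 + 1/10 = 7/20 per hour
Time = 1 / (7/20) = 20/7 hours (≈ 2.86 hours)

20/7 hours


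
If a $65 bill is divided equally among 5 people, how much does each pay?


Total bill: $65
Number of people: 5
Each pays: $65 / 5 = $13

$13


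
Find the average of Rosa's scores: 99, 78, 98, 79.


Add the scores:
99 + 78 + 98 + 79 = 354
Divide by the number of tests:
354 / 4 = 88.5

88.5


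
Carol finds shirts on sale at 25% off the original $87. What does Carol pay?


Calculate the discount amount:
25% of $87 = $21.75
Subtract from original:
$87 - $21.75 = $65.25

$65.25


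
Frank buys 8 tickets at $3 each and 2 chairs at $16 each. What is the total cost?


Cost of tickets:
8 x $3 = $24
Cost of chairs:
2 x $16 = $32
Add both:
$24 + $32 = $56

$56


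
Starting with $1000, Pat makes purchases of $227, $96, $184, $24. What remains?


Add up expenses:
$227 + $96 + $184 + $24 = $531
Subtract from budget:
$1000 - $531 = $469

$469


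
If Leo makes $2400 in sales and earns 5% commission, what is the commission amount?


Convert rate to decimal:
5% = 0.05
Multiply by sales:
$2400 x 0.05 = $120

$120


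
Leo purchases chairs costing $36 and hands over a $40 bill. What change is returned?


Start with the amount paid:
$40
Subtract the price:
$40 - $36 = $4

$4


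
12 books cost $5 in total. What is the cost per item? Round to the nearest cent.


Total cost: $5
Number of items: 12
Unit price: $5 / 12 = $0.4166... ≈ $0.42

$0.42


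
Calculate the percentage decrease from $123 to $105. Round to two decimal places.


Find the absolute change:
|105 - 123| = 18
Divide by original and multiply by 100:
18 / 123 x 100 = 14.6341...% ≈ 14.63%

14.63%


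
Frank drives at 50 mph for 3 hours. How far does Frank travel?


Use the formula: distance = speed x time
Speed = 50 mph, Time = 3 hours
50 x 3 = 150 miles

150 miles


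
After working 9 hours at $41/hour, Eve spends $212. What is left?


Calculate earnings:
9 x $41 = $369
Subtract spending:
$369 - $212 = $157

$157


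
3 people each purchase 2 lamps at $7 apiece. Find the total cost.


Cost per person:
2 x $7 = $14
Group total:
3 x $14 = $42

$42


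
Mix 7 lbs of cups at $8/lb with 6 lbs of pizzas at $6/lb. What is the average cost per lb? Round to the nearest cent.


Cost of cups:
7 x $8 = $56
Cost of pizzas:
6 x $6 = $36
Total cost: $56 + $36 = $92
Total weight: 13 lbs
Average: $92 / 13 = $7.0769... ≈ $7.08/lb

$7.08/lb


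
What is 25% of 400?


Convert percentage to decimal:
25% = 0.25
Multiply:
400 x 0.25 = 100

100


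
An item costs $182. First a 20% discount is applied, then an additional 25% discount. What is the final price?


First discount:
20% of $182 = $36.40
Price after first discount:
$182 - $36.40 = $145.60
Second discount:
25% of $145.60 = $36.40
Final price:
$145.60 - $36.40 = $109.20

$109.20


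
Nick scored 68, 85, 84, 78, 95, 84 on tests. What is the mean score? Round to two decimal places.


Add the scores:
68 + 85 + 84 + 78 + 95 + 84 = 494
Divide by the number of tests:
494 / 6 = 82.3333... ≈ 82.33

82.33


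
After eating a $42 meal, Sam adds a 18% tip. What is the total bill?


Calculate the tip:
18% of $42 = $7.56
Add tip to meal cost:
$42 + $7.56 = $49.56

$49.56


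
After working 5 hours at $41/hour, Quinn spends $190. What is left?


Calculate earnings:
5 x $41 = $205
Subtract spending:
$205 - $190 = $15

$15


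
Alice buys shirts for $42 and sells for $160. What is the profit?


Selling price = $160
Cost price = $42
Profit = selling price - cost price:
Profit = $160 - $42 = $118

$118


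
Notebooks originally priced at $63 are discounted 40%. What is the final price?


Calculate the discount amount:
40% of $63 = $25.20
Subtract from original:
$63 - $25.20 = $37.80

$37.80


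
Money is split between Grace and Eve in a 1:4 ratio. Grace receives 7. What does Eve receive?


Find the multiplier:
7 / 1 = 7
Apply to Eve's share:
4 x 7 = 28

28


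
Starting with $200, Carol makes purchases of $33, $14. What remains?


Add up expenses:
$33 + $14 = $47
Subtract from budget:
$200 - $47 = $153

$153


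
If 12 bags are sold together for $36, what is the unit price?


Total cost: $36
Number of items: 12
Unit price: $36 / 12 = $3

$3


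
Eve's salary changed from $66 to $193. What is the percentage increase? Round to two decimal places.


Find the absolute change:
|193 - 66| = 127
Divide by original and multiply by 100:
127 / 66 x 100 = 192.4242...% ≈ 192.42%

192.42%


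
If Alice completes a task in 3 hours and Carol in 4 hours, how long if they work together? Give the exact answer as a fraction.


Alice's rate: 1/3 of the job per hour
Carol's rate: 1/4 of the job per hour
Combined rate: 1/3 + 1/4 = 7/12 per hour
Time = 1 / (7/12) = 12/7 hours (≈ 1.71 hours)

12/7 hours


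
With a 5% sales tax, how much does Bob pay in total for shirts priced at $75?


Calculate the tax:
5% of $75 = $3.75
Add tax to price:
$75 + $3.75 = $78.75

$78.75


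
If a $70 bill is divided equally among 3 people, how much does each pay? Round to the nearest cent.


Total bill: $70
Number of people: 3
Each pays: $70 / 3 = $23.3333... ≈ $23.33

$23.33


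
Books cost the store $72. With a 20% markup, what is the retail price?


Calculate the markup amount:
20% of $72 = $14.40
Add to cost:
$72 + $14.40 = $86.40

$86.40


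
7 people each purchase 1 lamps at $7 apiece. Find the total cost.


Cost per person:
1 x $7 = $7
Group total:
7 x $7 = $49

$49


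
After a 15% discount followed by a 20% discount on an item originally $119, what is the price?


First discount:
15% of $119 = $17.85
Price after first discount:
$119 - $17.85 = $101.15
Second discount:
20% of $101.15 = $20.23
Final price:
$101.15 - $20.23 = $80.92

$80.92


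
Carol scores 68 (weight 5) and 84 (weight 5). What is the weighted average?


Weighted sum:
5 x 68 + 5 x 84 = 760
Total weight:
5 + 5 = 10
Weighted average:
760 / 10 = 76

76


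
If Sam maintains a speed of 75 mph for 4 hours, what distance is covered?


Use the formula: distance = speed x time
Speed = 75 mph, Time = 4 hours
75 x 4 = 300 miles

300 miles


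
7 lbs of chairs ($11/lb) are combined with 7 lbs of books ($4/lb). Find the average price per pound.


Cost of chairs:
7 x $11 = $77
Cost of books:
7 x $4 = $28
Total cost: $77 + $28 = $105
Total weight: 14 lbs
Average: $105 / 14 = $7.50/lb

$7.50/lb


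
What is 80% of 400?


Convert percentage to decimal:
80% = 0.8
Multiply:
400 x 0.8 = 320

320


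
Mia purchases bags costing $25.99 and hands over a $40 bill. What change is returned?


Start with the amount paid:
$40
Subtract the price:
$40 - $25.99 = $14.01

$14.01


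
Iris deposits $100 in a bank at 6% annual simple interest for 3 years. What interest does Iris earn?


Use the formula I = P x R x T / 100
P x R x T = 100 x 6 x 3 = 1800
I = 1800 / 100 = $18

$18


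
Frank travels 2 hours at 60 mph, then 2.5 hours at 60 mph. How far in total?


Leg 1 distance:
60 x 2 = 120 miles
Leg 2 distance:
60 x 2.5 = 150 miles
Total distance:
120 + 150 = 270 miles

270 miles


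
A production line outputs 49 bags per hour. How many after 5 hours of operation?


Production rate: 49 bags per hour
Time: 5 hours
Total: 49 x 5 = 245 bags

245 bags


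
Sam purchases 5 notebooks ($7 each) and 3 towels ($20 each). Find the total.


Cost of notebooks:
5 x $7 = $35
Cost of towels:
3 x $20 = $60
Add both:
$35 + $60 = $95

$95


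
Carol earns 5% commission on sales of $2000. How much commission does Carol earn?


Convert rate to decimal:
5% = 0.05
Multiply by sales:
$2000 x 0.05 = $100

$100


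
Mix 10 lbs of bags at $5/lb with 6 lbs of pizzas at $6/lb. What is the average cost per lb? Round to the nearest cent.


Cost of bags:
10 x $5 = $50
Cost of pizzas:
6 x $6 = $36
Total cost: $50 + $36 = $86
Total weight: 16 lbs
Average: $86 / 16 = $5.375 ≈ $5.38/lb

$5.38/lb


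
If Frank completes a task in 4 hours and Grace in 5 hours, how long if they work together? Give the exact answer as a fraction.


Frank's rate: 1/4 of the job per hour
Grace's rate: 1/5 of the job per hour
Combined rate: 1/4 + 1/5 = 9/20 per hour
Time = 1 / (9/20) = 20/9 hours (≈ 2.22 hours)

20/9 hours


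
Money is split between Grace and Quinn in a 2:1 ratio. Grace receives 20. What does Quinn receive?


Find the multiplier:
20 / 2 = 10
Apply to Quinn's share:
1 x 10 = 10

10


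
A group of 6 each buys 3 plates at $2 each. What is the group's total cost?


Cost per person:
3 x $2 = $6
Group total:
6 x $6 = $36

$36


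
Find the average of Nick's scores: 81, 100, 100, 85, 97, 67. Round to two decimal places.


Add the scores:
81 + 100 + 100 + 85 + 97 + 67 = 530
Divide by the number of tests:
530 / 6 = 88.3333... ≈ 88.33

88.33


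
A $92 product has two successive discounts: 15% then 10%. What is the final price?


First discount:
15% of $92 = $13.80
Price after first discount:
$92 - $13.80 = $78.20
Second discount:
10% of $78.20 = $7.82
Final price:
$78.20 - $7.82 = $70.38

$70.38


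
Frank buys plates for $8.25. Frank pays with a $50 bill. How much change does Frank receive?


Start with the amount paid:
$50
Subtract the price:
$50 - $8.25 = $41.75

$41.75


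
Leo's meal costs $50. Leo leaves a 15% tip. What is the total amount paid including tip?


Calculate the tip:
15% of $50 = $7.50
Add tip to meal cost:
$50 + $7.50 = $57.50

$57.50


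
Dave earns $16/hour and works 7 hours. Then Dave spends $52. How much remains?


Calculate earnings:
7 x $16 = $112
Subtract spending:
$112 - $52 = $60

$60


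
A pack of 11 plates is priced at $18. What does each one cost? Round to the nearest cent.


Total cost: $18
Number of items: 11
Unit price: $18 / 11 = $1.6363... ≈ $1.64

$1.64


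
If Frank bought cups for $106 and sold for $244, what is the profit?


Selling price = $244
Cost price = $106
Profit = selling price - cost price:
Profit = $244 - $106 = $138

$138


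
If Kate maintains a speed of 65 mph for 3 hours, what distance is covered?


Use the formula: distance = speed x time
Speed = 65 mph, Time = 3 hours
65 x 3 = 195 miles

195 miles


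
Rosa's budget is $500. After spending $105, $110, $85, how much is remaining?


Add up expenses:
$105 + $110 + $85 = $300
Subtract from budget:
$500 - $300 = $200

$200


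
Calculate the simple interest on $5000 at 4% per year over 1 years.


Use the formula I = P x R x T / 100
P x R x T = 5000 x 4 x 1 = 20000
I = 20000 / 100 = $200

$200


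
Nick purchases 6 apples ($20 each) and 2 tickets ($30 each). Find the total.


Cost of apples:
6 x $20 = $120
Cost of tickets:
2 x $30 = $60
Add both:
$120 + $60 = $180

$180


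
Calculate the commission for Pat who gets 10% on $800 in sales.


Convert rate to decimal:
10% = 0.1
Multiply by sales:
$800 x 0.1 = $80

$80


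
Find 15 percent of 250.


Convert percentage to decimal:
15% = 0.15
Multiply:
250 x 0.15 = 37.5

37.5


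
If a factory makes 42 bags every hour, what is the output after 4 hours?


Production rate: 42 bags per hour
Time: 4 hours
Total: 42 x 4 = 168 bags

168 bags


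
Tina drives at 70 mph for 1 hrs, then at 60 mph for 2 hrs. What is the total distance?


Leg 1 distance:
70 x 1 = 70 miles
Leg 2 distance:
60 x 2 = 120 miles
Total distance:
70 + 120 = 190 miles

190 miles


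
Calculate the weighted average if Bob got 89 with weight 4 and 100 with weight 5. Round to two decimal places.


Weighted sum:
4 x 89 + 5 x 100 = 856
Total weight:
4 + 5 = 9
Weighted average:
856 / 9 = 95.1111... ≈ 95.11

95.11


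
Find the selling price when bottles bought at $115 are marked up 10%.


Calculate the markup amount:
10% of $115 = $11.50
Add to cost:
$115 + $11.50 = $126.50

$126.50


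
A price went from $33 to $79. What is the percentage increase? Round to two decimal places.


Find the absolute change:
|79 - 33| = 46
Divide by original and multiply by 100:
46 / 33 x 100 = 139.3939...% ≈ 139.39%

139.39%


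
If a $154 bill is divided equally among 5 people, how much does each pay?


Total bill: $154
Number of people: 5
Each pays: $154 / 5 = $30.80

$30.80


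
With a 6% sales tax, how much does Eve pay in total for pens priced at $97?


Calculate the tax:
6% of $97 = $5.82
Add tax to price:
$97 + $5.82 = $102.82

$102.82


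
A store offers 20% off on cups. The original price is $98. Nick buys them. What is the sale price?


Calculate the discount amount:
20% of $98 = $19.60
Subtract from original:
$98 - $19.60 = $78.40

$78.40


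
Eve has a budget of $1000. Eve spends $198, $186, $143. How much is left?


Add up expenses:
$198 + $186 + $143 = $527
Subtract from budget:
$1000 - $527 = $473

$473


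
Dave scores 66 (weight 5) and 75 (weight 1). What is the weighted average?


Weighted sum:
5 x 66 + 1 x 75 = 405
Total weight:
5 + 1 = 6
Weighted average:
405 / 6 = 67.5

67.5


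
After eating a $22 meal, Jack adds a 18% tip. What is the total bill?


Calculate the tip:
18% of $22 = $3.96
Add tip to meal cost:
$22 + $3.96 = $25.96

$25.96


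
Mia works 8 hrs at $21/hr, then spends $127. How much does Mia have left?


Calculate earnings:
8 x $21 = $168
Subtract spending:
$168 - $127 = $41

$41


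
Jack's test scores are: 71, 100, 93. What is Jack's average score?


Add the scores:
71 + 100 + 93 = 264
Divide by the number of tests:
264 / 3 = 88

88


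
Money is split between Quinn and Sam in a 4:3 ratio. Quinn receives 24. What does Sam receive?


Find the multiplier:
24 / 4 = 6
Apply to Sam's share:
3 x 6 = 18

18


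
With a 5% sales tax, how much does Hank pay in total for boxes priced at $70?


Calculate the tax:
5% of $70 = $3.50
Add tax to price:
$70 + $3.50 = $73.50

$73.50


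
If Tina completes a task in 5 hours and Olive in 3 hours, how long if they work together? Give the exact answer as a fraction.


Tina's rate: 1/5 of the job per hour
Olive's rate: 1/3 of the job per hour
Combined rate: 1/5 + 1/3 = 8/15 per hour
Time = 1 / (8/15) = 15/8 hours (≈ 1.88 hours)

15/8 hours


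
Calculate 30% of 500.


Convert percentage to decimal:
30% = 0.3
Multiply:
500 x 0.3 = 150

150


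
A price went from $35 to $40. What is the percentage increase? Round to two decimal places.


Find the absolute change:
|40 - 35| = 5
Divide by original and multiply by 100:
5 / 35 x 100 = 14.2857...% ≈ 14.29%

14.29%


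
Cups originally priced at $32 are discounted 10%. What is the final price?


Calculate the discount amount:
10% of $32 = $3.20
Subtract from original:
$32 - $3.20 = $28.80

$28.80


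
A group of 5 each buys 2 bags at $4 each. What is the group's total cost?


Cost per person:
2 x $4 = $8
Group total:
5 x $8 = $40

$40


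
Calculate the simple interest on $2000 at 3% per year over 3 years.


Use the formula I = P x R x T / 100
P x R x T = 2000 x 3 x 3 = 18000
I = 18000 / 100 = $180

$180


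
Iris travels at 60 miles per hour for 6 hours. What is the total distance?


Use the formula: distance = speed x time
Speed = 60 mph, Time = 6 hours
60 x 6 = 360 miles

360 miles


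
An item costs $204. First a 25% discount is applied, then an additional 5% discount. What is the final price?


First discount:
25% of $204 = $51
Price after first discount:
$204 - $51 = $153
Second discount:
5% of $153 = $7.65
Final price:
$153 - $7.65 = $145.35

$145.35


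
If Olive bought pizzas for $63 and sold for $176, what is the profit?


Selling price = $176
Cost price = $63
Profit = selling price - cost price:
Profit = $176 - $63 = $113

$113


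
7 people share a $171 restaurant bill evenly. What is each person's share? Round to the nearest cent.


Total bill: $171
Number of people: 7
Each pays: $171 / 7 = $24.4285... ≈ $24.43

$24.43


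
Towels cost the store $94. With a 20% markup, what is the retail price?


Calculate the markup amount:
20% of $94 = $18.80
Add to cost:
$94 + $18.80 = $112.80

$112.80


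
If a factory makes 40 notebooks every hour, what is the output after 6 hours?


Production rate: 40 notebooks per hour
Time: 6 hours
Total: 40 x 6 = 240 notebooks

240 notebooks


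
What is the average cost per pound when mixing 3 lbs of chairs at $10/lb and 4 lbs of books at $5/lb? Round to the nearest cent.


Cost of chairs:
3 x $10 = $30
Cost of books:
4 x $5 = $20
Total cost: $30 + $20 = $50
Total weight: 7 lbs
Average: $50 / 7 = $7.1428... ≈ $7.14/lb

$7.14/lb


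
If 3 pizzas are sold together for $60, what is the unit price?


Total cost: $60
Number of items: 3
Unit price: $60 / 3 = $20

$20


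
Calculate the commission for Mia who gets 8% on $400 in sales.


Convert rate to decimal:
8% = 0.08
Multiply by sales:
$400 x 0.08 = $32

$32


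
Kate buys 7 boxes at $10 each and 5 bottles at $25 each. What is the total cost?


Cost of boxes:
7 x $10 = $70
Cost of bottles:
5 x $25 = $125
Add both:
$70 + $125 = $195

$195


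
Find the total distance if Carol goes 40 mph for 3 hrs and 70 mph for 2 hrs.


Leg 1 distance:
40 x 3 = 120 miles
Leg 2 distance:
70 x 2 = 140 miles
Total distance:
120 + 140 = 260 miles

260 miles


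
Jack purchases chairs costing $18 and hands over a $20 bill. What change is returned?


Start with the amount paid:
$20
Subtract the price:
$20 - $18 = $2

$2


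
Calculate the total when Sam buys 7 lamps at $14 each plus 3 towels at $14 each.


Cost of lamps:
7 x $14 = $98
Cost of towels:
3 x $14 = $42
Add both:
$98 + $42 = $140

$140


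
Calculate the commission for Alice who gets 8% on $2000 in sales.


Convert rate to decimal:
8% = 0.08
Multiply by sales:
$2000 x 0.08 = $160

$160


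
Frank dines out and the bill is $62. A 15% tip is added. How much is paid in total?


Calculate the tip:
15% of $62 = $9.30
Add tip to meal cost:
$62 + $9.30 = $71.30

$71.30


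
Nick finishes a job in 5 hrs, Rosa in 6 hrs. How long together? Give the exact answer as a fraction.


Nick's rate: 1/5 of the job per hour
Rosa's rate: 1/6 of the job per hour
Combined rate: 1/5 + 1/6 = 11/30 per hour
Time = 1 / (11/30) = 30/11 hours (≈ 2.73 hours)

30/11 hours


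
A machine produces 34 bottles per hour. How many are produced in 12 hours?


Production rate: 34 bottles per hour
Time: 12 hours
Total: 34 x 12 = 408 bottles

408 bottles


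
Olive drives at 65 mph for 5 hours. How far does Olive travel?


Use the formula: distance = speed x time
Speed = 65 mph, Time = 5 hours
65 x 5 = 325 miles

325 miles


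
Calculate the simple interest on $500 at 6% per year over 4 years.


Use the formula I = P x R x T / 100
P x R x T = 500 x 6 x 4 = 12000
I = 12000 / 100 = $120

$120


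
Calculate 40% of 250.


Convert percentage to decimal:
40% = 0.4
Multiply:
250 x 0.4 = 100

100


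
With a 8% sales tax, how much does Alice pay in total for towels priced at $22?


Calculate the tax:
8% of $22 = $1.76
Add tax to price:
$22 + $1.76 = $23.76

$23.76


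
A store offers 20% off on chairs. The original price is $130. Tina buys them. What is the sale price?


Calculate the discount amount:
20% of $130 = $26
Subtract from original:
$130 - $26 = $104

$104


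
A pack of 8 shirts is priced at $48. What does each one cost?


Total cost: $48
Number of items: 8
Unit price: $48 / 8 = $6

$6


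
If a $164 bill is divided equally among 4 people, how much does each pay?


Total bill: $164
Number of people: 4
Each pays: $164 / 4 = $41

$41


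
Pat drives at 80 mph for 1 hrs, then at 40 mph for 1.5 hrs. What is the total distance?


Leg 1 distance:
80 x 1 = 80 miles
Leg 2 distance:
40 x 1.5 = 60 miles
Total distance:
80 + 60 = 140 miles

140 miles


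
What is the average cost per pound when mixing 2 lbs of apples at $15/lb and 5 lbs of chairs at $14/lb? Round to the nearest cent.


Cost of apples:
2 x $15 = $30
Cost of chairs:
5 x $14 = $70
Total cost: $30 + $70 = $100
Total weight: 7 lbs
Average: $100 / 7 = $14.2857... ≈ $14.29/lb

$14.29/lb


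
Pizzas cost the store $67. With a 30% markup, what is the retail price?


Calculate the markup amount:
30% of $67 = $20.10
Add to cost:
$67 + $20.10 = $87.10

$87.10


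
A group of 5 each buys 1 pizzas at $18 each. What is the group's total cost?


Cost per person:
1 x $18 = $18
Group total:
5 x $18 = $90

$90


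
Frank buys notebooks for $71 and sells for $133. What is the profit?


Selling price = $133
Cost price = $71
Profit = selling price - cost price:
Profit = $133 - $71 = $62

$62


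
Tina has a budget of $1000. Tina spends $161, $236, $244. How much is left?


Add up expenses:
$161 + $236 + $244 = $641
Subtract from budget:
$1000 - $641 = $359

$359


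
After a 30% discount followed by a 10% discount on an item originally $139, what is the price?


First discount:
30% of $139 = $41.70
Price after first discount:
$139 - $41.70 = $97.30
Second discount:
10% of $97.30 = $9.73
Final price:
$97.30 - $9.73 = $87.57

$87.57


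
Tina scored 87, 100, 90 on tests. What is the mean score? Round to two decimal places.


Add the scores:
87 + 100 + 90 = 277
Divide by the number of tests:
277 / 3 = 92.3333... ≈ 92.33

92.33


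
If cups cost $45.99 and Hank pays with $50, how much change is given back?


Start with the amount paid:
$50
Subtract the price:
$50 - $45.99 = $4.01

$4.01


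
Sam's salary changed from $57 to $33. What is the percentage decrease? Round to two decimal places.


Find the absolute change:
|33 - 57| = 24
Divide by original and multiply by 100:
24 / 57 x 100 = 42.1052...% ≈ 42.11%

42.11%


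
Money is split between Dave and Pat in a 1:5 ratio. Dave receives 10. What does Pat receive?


Find the multiplier:
10 / 1 = 10
Apply to Pat's share:
5 x 10 = 50

50


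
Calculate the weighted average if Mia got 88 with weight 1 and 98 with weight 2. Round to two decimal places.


Weighted sum:
1 x 88 + 2 x 98 = 284
Total weight:
1 + 2 = 3
Weighted average:
284 / 3 = 94.6666... ≈ 94.67

94.67


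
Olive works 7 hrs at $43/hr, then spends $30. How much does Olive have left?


Calculate earnings:
7 x $43 = $301
Subtract spending:
$301 - $30 = $271

$271


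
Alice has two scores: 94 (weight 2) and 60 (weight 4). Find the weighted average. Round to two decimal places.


Weighted sum:
2 x 94 + 4 x 60 = 428
Total weight:
2 + 4 = 6
Weighted average:
428 / 6 = 71.3333... ≈ 71.33

71.33


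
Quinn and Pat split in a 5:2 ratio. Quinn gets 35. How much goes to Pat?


Find the multiplier:
35 / 5 = 7
Apply to Pat's share:
2 x 7 = 14

14


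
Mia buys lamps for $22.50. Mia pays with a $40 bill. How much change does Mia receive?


Start with the amount paid:
$40
Subtract the price:
$40 - $22.50 = $17.50

$17.50


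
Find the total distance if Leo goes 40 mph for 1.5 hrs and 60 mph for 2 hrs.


Leg 1 distance:
40 x 1.5 = 60 miles
Leg 2 distance:
60 x 2 = 120 miles
Total distance:
60 + 120 = 180 miles

180 miles


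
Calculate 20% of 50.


Convert percentage to decimal:
20% = 0.2
Multiply:
50 x 0.2 = 10

10


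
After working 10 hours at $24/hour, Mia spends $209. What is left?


Calculate earnings:
10 x $24 = $240
Subtract spending:
$240 - $209 = $31

$31


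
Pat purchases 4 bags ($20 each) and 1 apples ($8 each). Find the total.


Cost of bags:
4 x $20 = $80
Cost of apples:
1 x $8 = $8
Add both:
$80 + $8 = $88

$88


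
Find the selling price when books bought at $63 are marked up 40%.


Calculate the markup amount:
40% of $63 = $25.20
Add to cost:
$63 + $25.20 = $88.20

$88.20


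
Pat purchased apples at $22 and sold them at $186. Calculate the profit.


Selling price = $186
Cost price = $22
Profit = selling price - cost price:
Profit = $186 - $22 = $164

$164


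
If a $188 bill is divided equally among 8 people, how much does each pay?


Total bill: $188
Number of people: 8
Each pays: $188 / 8 = $23.50

$23.50


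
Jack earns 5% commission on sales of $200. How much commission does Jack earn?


Convert rate to decimal:
5% = 0.05
Multiply by sales:
$200 x 0.05 = $10

$10


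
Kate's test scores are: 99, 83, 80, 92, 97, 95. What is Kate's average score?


Add the scores:
99 + 83 + 80 + 92 + 97 + 95 = 546
Divide by the number of tests:
546 / 6 = 91

91


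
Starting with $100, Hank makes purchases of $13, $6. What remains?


Add up expenses:
$13 + $6 = $19
Subtract from budget:
$100 - $19 = $81

$81


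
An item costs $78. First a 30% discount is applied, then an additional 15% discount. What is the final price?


First discount:
30% of $78 = $23.40
Price after first discount:
$78 - $23.40 = $54.60
Second discount:
15% of $54.60 = $8.19
Final price:
$54.60 - $8.19 = $46.41

$46.41


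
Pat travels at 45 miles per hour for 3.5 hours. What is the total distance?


Use the formula: distance = speed x time
Speed = 45 mph, Time = 3.5 hours
45 x 3.5 = 157.5 miles

157.5 miles


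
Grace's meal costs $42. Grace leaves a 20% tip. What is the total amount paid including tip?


Calculate the tip:
20% of $42 = $8.40
Add tip to meal cost:
$42 + $8.40 = $50.40

$50.40


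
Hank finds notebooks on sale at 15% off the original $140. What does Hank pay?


Calculate the discount amount:
15% of $140 = $21
Subtract from original:
$140 - $21 = $119

$119


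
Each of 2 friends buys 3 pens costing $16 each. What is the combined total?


Cost per person:
3 x $16 = $48
Group total:
2 x $48 = $96

$96


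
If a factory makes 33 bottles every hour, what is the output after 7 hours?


Production rate: 33 bottles per hour
Time: 7 hours
Total: 33 x 7 = 231 bottles

231 bottles


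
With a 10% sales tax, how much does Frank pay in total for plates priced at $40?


Calculate the tax:
10% of $40 = $4
Add tax to price:
$40 + $4 = $44

$44


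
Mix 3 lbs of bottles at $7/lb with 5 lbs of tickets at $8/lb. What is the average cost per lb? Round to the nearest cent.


Cost of bottles:
3 x $7 = $21
Cost of tickets:
5 x $8 = $40
Total cost: $21 + $40 = $61
Total weight: 8 lbs
Average: $61 / 8 = $7.625 ≈ $7.63/lb

$7.63/lb


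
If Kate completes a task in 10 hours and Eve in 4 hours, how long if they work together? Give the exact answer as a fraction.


Kate's rate: 1/10 of the job per hour
Eve's rate: 1/4 of the job per hour
Combined rate: 1/10 + 1/4 = 7/20 per hour
Time = 1 / (7/20) = 20/7 hours (≈ 2.86 hours)

20/7 hours


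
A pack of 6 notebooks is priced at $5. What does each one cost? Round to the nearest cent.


Total cost: $5
Number of items: 6
Unit price: $5 / 6 = $0.8333... ≈ $0.83

$0.83


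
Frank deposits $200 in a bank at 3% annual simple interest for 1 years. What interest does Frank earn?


Use the formula I = P x R x T / 100
P x R x T = 200 x 3 x 1 = 600
I = 600 / 100 = $6

$6


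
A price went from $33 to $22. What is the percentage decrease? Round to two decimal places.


Find the absolute change:
|22 - 33| = 11
Divide by original and multiply by 100:
11 / 33 x 100 = 33.3333...% ≈ 33.33%

33.33%


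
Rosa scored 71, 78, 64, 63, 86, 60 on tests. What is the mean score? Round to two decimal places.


Add the scores:
71 + 78 + 64 + 63 + 86 + 60 = 422
Divide by the number of tests:
422 / 6 = 70.3333... ≈ 70.33

70.33


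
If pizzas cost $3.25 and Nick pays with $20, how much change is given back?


Start with the amount paid:
$20
Subtract the price:
$20 - $3.25 = $16.75

$16.75


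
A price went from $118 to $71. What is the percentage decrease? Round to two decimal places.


Find the absolute change:
|71 - 118| = 47
Divide by original and multiply by 100:
47 / 118 x 100 = 39.8305...% ≈ 39.83%

39.83%


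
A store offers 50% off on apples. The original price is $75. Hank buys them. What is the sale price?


Calculate the discount amount:
50% of $75 = $37.50
Subtract from original:
$75 - $37.50 = $37.50

$37.50


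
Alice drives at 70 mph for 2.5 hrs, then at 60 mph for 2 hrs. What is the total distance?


Leg 1 distance:
70 x 2.5 = 175 miles
Leg 2 distance:
60 x 2 = 120 miles
Total distance:
175 + 120 = 295 miles

295 miles


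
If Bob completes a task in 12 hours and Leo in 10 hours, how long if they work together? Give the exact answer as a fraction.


Bob's rate: 1/12 of the job per hour
Leo's rate: 1/10 of the job per hour
Combined rate: 1/12 + 1/10 = 11/60 per hour
Time = 1 / (11/60) = 60/11 hours (≈ 5.45 hours)

60/11 hours


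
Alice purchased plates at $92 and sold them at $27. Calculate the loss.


Selling price = $27
Cost price = $92
Loss = cost price - selling price:
Loss = $92 - $27 = $65

$65


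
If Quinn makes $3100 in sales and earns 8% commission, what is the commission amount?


Convert rate to decimal:
8% = 0.08
Multiply by sales:
$3100 x 0.08 = $248

$248


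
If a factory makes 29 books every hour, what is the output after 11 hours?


Production rate: 29 books per hour
Time: 11 hours
Total: 29 x 11 = 319 books

319 books


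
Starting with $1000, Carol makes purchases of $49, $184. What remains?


Add up expenses:
$49 + $184 = $233
Subtract from budget:
$1000 - $233 = $767

$767
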